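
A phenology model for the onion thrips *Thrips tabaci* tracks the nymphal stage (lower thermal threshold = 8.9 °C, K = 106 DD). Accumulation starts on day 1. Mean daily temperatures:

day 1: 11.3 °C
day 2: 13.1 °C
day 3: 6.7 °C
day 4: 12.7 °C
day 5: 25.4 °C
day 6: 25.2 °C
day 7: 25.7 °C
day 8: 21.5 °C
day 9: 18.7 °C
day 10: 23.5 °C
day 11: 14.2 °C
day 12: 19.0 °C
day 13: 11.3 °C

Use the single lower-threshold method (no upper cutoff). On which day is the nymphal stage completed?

day 12

Daily DD above 8.9 °C: 2.4, 4.2, 0.0, 3.8, 16.5, 16.3, 16.8, 12.6, 9.8, 14.6, 5.3, 10.1, 2.4.
Cumulative: 2.4, 6.6, 6.6, 10.4, 26.9, 43.2, 60.0, 72.6, 82.4, 97.0, 102.3, 112.4, 114.8.
The total first reaches 106 DD on day 12.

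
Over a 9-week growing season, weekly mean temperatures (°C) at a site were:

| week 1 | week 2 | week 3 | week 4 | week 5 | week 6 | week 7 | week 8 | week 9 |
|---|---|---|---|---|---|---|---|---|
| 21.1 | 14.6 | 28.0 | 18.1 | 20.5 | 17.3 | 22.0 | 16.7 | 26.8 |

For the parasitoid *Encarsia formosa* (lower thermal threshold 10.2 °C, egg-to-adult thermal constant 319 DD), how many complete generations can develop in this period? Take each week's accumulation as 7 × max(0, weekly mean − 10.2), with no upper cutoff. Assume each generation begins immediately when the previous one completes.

2 generations

Weekly DD (7 × max(0, T̄ − 10.2)): 76.3, 30.8, 124.6, 55.3, 72.1, 49.7, 82.6, 45.5, 116.2.
Season total = 653.1 DD.
Complete generations = ⌊653.1 / 319⌋ = 2.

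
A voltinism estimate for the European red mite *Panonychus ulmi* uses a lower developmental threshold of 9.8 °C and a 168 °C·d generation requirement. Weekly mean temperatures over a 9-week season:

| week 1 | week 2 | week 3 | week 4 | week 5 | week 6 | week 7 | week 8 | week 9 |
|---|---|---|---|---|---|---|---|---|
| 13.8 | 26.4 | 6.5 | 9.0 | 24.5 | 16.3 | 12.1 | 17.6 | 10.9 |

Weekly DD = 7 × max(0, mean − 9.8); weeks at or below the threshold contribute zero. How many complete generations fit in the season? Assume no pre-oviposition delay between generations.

Weekly DD (7 × max(0, T̄ − 9.8)): 28.0, 116.2, 0.0, 0.0, 102.9, 45.5, 16.1, 54.6, 7.7.
Season total = 371.0 DD.
Complete generations = ⌊371.0 / 168⌋ = 2.

2 generations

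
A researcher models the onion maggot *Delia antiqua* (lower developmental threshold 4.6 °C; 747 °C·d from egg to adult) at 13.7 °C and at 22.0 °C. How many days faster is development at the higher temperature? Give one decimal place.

39.2 days

At 13.7 °C: 747 / (13.7 − 4.6) = 747 / 9.1 = 82.088 d.
At 22.0 °C: 747 / (22.0 − 4.6) = 747 / 17.4 = 42.931 d.
Difference = |82.088 − 42.931| = 39.157 ≈ 39.2 days.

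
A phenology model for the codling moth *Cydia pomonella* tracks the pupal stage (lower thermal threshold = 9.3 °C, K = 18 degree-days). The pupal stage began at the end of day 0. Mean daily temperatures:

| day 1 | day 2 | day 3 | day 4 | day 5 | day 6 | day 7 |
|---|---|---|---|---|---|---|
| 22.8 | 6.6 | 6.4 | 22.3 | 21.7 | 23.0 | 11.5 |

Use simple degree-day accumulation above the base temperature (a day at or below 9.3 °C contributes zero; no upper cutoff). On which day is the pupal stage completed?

day 4

Daily DD above 9.3 °C: 13.5, 0.0, 0.0, 13.0, 12.4, 13.7, 2.2.
Cumulative: 13.5, 13.5, 13.5, 26.5, 38.9, 52.6, 54.8.
The total first reaches 18 DD on day 4.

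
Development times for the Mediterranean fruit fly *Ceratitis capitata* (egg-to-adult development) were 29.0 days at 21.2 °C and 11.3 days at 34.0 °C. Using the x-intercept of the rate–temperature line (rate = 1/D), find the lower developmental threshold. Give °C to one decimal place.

13.0 °C

Linear rate model ⇒ the product D·(T − T_b) is constant across temperatures.
29.0·(21.2 − T_b) = 11.3·(34.0 − T_b)
T_b = (29.0·21.2 − 11.3·34.0) / (29.0 − 11.3) = 230.60 / 17.7 = 13.028 °C ≈ 13.0 °C.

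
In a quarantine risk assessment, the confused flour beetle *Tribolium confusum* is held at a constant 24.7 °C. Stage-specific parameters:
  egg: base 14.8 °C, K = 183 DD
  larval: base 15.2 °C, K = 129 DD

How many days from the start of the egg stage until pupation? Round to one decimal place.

32.1 days

egg: 183 / (24.7 − 14.8) = 183 / 9.9 = 18.485 d.
larval: 129 / (24.7 − 15.2) = 129 / 9.5 = 13.579 d.
Sum = 32.064 ≈ 32.1 days.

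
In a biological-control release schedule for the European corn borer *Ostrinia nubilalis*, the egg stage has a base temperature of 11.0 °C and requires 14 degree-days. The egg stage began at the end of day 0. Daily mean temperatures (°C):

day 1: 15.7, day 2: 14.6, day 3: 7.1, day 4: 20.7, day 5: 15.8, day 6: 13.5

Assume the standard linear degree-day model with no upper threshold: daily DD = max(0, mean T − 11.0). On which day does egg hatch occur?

Daily DD above 11.0 °C: 4.7, 3.6, 0.0, 9.7, 4.8, 2.5.
Cumulative: 4.7, 8.3, 8.3, 18.0, 22.8, 25.3.
The total first reaches 14 DD on day 4.

day 4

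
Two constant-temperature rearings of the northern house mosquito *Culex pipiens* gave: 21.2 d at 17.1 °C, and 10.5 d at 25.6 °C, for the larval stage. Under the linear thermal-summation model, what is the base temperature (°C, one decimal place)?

Under the model K = D·(T − T_b), so D₁·(T₁ − T_b) = D₂·(T₂ − T_b).
21.2·(17.1 − T_b) = 10.5·(25.6 − T_b)
T_b = (21.2·17.1 − 10.5·25.6) / (21.2 − 10.5) = 93.72 / 10.7 = 8.759 °C ≈ 8.8 °C.

8.8 °C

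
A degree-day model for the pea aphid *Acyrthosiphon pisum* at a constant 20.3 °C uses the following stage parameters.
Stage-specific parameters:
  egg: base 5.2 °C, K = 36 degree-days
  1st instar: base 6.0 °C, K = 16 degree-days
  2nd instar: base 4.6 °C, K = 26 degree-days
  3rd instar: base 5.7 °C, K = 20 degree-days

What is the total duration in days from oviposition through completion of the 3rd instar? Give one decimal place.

egg: 36 / (20.3 − 5.2) = 36 / 15.1 = 2.384 d.
1st instar: 16 / (20.3 − 6.0) = 16 / 14.3 = 1.119 d.
2nd instar: 26 / (20.3 − 4.6) = 26 / 15.7 = 1.656 d.
3rd instar: 20 / (20.3 − 5.7) = 20 / 14.6 = 1.370 d.
Sum = 6.529 ≈ 6.5 days.

6.5 days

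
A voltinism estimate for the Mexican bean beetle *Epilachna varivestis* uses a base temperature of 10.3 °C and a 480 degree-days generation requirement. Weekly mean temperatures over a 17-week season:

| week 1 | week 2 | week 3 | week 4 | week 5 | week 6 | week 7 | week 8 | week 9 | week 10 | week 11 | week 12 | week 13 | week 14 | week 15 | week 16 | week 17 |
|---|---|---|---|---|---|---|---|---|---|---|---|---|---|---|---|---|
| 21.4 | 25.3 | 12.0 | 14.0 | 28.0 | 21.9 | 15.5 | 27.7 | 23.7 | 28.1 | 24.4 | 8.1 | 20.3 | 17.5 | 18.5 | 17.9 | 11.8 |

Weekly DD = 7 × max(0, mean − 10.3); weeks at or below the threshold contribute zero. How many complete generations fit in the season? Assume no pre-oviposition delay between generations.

2 generations

Weekly DD (7 × max(0, T̄ − 10.3)): 77.7, 105.0, 11.9, 25.9, 123.9, 81.2, 36.4, 121.8, 93.8, 124.6, 98.7, 0.0, 70.0, 50.4, 57.4, 53.2, 10.5.
Season total = 1142.4 DD.
Complete generations = ⌊1142.4 / 480⌋ = 2.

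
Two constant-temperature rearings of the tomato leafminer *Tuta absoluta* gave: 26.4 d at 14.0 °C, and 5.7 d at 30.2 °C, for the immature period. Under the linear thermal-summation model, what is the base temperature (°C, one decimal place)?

9.5 °C

Equal thermal constants: D₁(T₁ − T_b) = D₂(T₂ − T_b).
26.4·(14.0 − T_b) = 5.7·(30.2 − T_b)
T_b = (26.4·14.0 − 5.7·30.2) / (26.4 − 5.7) = 197.46 / 20.7 = 9.539 °C ≈ 9.5 °C.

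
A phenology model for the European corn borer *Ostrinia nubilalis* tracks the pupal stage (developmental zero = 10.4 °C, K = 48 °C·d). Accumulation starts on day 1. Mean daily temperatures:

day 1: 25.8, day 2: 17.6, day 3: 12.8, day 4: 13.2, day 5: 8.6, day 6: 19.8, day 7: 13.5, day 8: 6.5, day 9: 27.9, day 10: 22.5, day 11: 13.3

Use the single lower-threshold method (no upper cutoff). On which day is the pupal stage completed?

day 9

Daily DD above 10.4 °C: 15.4, 7.2, 2.4, 2.8, 0.0, 9.4, 3.1, 0.0, 17.5, 12.1, 2.9.
Cumulative: 15.4, 22.6, 25.0, 27.8, 27.8, 37.2, 40.3, 40.3, 57.8, 69.9, 72.8.
The total first reaches 48 DD on day 9.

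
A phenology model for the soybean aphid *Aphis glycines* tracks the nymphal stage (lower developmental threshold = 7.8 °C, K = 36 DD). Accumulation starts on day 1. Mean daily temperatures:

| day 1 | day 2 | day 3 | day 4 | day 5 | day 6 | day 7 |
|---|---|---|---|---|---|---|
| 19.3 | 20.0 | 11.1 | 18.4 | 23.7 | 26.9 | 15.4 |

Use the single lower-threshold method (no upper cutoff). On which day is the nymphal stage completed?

Daily DD above 7.8 °C: 11.5, 12.2, 3.3, 10.6, 15.9, 19.1, 7.6.
Cumulative: 11.5, 23.7, 27.0, 37.6, 53.5, 72.6, 80.2.
The total first reaches 36 DD on day 4.

day 4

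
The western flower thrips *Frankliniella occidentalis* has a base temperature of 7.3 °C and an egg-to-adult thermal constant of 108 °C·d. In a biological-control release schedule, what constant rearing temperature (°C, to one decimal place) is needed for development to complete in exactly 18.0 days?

13.3 °C

Required daily accumulation = 108 / 18.0 = 6.000 DD/day.
T = T_base + 6.000 = 7.3 + 6.000 = 13.300 ≈ 13.3 °C.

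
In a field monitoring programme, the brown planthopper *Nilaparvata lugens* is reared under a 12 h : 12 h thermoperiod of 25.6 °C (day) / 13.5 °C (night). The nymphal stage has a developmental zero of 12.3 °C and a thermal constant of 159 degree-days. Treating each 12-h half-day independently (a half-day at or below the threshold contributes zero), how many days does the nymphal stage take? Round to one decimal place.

21.9 days

Day half: max(0, 25.6 − 12.3) × 0.5 = 13.3 × 0.5 = 6.65 DD.
Night half: max(0, 13.5 − 12.3) × 0.5 = 1.2 × 0.5 = 0.60 DD.
Per 24 h: 7.25 DD/day.
Duration = 159 / 7.25 = 21.931 ≈ 21.9 days.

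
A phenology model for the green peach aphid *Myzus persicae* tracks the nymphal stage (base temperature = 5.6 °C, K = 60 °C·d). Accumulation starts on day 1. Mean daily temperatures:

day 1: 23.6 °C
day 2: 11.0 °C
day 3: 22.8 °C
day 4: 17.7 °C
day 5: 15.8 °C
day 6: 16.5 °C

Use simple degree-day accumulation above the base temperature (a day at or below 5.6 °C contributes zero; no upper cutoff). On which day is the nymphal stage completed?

day 5

Daily DD above 5.6 °C: 18.0, 5.4, 17.2, 12.1, 10.2, 10.9.
Cumulative: 18.0, 23.4, 40.6, 52.7, 62.9, 73.8.
The total first reaches 60 DD on day 5.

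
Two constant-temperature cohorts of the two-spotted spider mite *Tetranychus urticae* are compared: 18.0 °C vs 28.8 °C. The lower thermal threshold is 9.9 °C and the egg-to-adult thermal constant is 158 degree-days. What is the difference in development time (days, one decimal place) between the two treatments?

At 18.0 °C: 158 / (18.0 − 9.9) = 158 / 8.1 = 19.506 d.
At 28.8 °C: 158 / (28.8 − 9.9) = 158 / 18.9 = 8.360 d.
Difference = |19.506 − 8.360| = 11.146 ≈ 11.1 days.

11.1 days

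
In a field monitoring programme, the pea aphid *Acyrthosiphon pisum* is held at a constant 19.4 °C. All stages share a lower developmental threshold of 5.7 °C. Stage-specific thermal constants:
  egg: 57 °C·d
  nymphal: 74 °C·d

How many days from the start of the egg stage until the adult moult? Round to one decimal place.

Daily accumulation at 19.4 °C = 19.4 − 5.7 = 13.7 DD/day.
Total K = 57 + 74 = 131 DD.
Total duration = 131 / 13.7 = 9.562 ≈ 9.6 days.

9.6 days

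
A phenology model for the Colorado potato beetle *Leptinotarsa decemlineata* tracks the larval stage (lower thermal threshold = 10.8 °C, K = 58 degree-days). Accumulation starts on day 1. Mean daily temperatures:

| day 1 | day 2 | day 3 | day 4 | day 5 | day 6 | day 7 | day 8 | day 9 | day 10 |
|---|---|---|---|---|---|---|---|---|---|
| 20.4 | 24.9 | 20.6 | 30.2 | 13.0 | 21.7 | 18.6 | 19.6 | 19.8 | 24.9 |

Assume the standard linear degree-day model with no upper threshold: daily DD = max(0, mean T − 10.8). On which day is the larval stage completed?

day 6

Daily DD above 10.8 °C: 9.6, 14.1, 9.8, 19.4, 2.2, 10.9, 7.8, 8.8, 9.0, 14.1.
Cumulative: 9.6, 23.7, 33.5, 52.9, 55.1, 66.0, 73.8, 82.6, 91.6, 105.7.
The total first reaches 58 DD on day 6.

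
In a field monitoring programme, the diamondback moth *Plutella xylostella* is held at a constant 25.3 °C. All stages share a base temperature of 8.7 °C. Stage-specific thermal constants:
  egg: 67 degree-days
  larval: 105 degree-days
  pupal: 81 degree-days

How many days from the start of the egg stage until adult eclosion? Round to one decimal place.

15.2 days

Daily accumulation at 25.3 °C = 25.3 − 8.7 = 16.6 DD/day.
Total K = 67 + 105 + 81 = 253 DD.
Total duration = 253 / 16.6 = 15.241 ≈ 15.2 days.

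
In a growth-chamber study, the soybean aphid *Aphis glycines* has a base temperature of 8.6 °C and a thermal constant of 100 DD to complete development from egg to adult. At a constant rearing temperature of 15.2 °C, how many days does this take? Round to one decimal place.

15.2 days

Daily accumulation = 15.2 − 8.6 = 6.6 DD/day.
Duration = 100 / 6.6 = 15.152 ≈ 15.2 days.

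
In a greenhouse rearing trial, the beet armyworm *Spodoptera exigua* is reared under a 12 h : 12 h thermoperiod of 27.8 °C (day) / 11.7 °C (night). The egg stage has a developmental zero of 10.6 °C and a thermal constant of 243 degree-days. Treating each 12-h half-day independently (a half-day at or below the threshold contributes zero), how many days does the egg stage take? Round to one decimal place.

26.6 days

Day half: max(0, 27.8 − 10.6) × 0.5 = 17.2 × 0.5 = 8.60 DD.
Night half: max(0, 11.7 − 10.6) × 0.5 = 1.1 × 0.5 = 0.55 DD.
Per 24 h: 9.15 DD/day.
Duration = 243 / 9.15 = 26.557 ≈ 26.6 days.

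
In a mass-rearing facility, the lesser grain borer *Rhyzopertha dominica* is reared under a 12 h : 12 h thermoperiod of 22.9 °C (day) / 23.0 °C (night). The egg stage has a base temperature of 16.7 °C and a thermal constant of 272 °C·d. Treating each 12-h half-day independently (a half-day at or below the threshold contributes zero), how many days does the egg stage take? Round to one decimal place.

Day half: max(0, 22.9 − 16.7) × 0.5 = 6.2 × 0.5 = 3.10 DD.
Night half: max(0, 23.0 − 16.7) × 0.5 = 6.3 × 0.5 = 3.15 DD.
Per 24 h: 6.25 DD/day.
Duration = 272 / 6.25 = 43.520 ≈ 43.5 days.

43.5 days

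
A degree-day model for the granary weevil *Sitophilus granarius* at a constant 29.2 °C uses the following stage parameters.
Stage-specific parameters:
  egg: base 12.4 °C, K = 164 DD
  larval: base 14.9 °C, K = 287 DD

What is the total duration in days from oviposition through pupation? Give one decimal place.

egg: 164 / (29.2 − 12.4) = 164 / 16.8 = 9.762 d.
larval: 287 / (29.2 − 14.9) = 287 / 14.3 = 20.070 d.
Sum = 29.832 ≈ 29.8 days.

29.8 days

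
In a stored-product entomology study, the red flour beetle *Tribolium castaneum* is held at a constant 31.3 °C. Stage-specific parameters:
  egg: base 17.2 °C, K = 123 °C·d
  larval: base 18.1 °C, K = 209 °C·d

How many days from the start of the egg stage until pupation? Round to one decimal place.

egg: 123 / (31.3 − 17.2) = 123 / 14.1 = 8.723 d.
larval: 209 / (31.3 − 18.1) = 209 / 13.2 = 15.833 d.
Sum = 24.557 ≈ 24.6 days.

24.6 days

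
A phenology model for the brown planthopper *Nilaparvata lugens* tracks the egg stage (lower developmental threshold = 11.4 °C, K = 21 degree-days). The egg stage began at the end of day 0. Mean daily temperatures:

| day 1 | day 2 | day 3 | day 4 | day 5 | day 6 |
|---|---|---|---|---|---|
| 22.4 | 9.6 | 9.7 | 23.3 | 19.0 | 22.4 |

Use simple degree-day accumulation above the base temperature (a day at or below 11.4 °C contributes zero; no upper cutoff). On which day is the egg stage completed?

Daily DD above 11.4 °C: 11.0, 0.0, 0.0, 11.9, 7.6, 11.0.
Cumulative: 11.0, 11.0, 11.0, 22.9, 30.5, 41.5.
The total first reaches 21 DD on day 4.

day 4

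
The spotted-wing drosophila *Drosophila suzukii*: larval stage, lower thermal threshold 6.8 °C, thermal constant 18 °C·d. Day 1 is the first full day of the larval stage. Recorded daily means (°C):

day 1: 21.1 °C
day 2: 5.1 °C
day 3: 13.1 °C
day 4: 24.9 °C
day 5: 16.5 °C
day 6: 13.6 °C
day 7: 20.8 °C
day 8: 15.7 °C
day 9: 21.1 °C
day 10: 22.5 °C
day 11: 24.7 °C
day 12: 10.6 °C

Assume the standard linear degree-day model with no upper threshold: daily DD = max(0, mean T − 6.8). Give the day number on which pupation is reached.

Daily DD above 6.8 °C: 14.3, 0.0, 6.3, 18.1, 9.7, 6.8, 14.0, 8.9, 14.3, 15.7, 17.9, 3.8.
Cumulative: 14.3, 14.3, 20.6, 38.7, 48.4, 55.2, 69.2, 78.1, 92.4, 108.1, 126.0, 129.8.
The total first reaches 18 DD on day 3.

day 3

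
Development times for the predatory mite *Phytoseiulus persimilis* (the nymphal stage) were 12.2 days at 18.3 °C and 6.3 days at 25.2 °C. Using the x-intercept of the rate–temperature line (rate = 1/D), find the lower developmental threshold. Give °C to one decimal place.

Linear rate model ⇒ the product D·(T − T_b) is constant across temperatures.
12.2·(18.3 − T_b) = 6.3·(25.2 − T_b)
T_b = (12.2·18.3 − 6.3·25.2) / (12.2 − 6.3) = 64.50 / 5.9 = 10.932 °C ≈ 10.9 °C.

10.9 °C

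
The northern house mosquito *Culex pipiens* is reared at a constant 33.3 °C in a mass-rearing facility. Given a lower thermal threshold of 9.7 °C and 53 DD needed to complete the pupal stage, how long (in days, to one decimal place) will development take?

2.2 days

Daily accumulation = 33.3 − 9.7 = 23.6 DD/day.
Duration = 53 / 23.6 = 2.246 ≈ 2.2 days.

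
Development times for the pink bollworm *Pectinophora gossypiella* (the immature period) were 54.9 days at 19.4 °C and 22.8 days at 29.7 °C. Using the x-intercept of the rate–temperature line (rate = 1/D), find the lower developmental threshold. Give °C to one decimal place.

Under the model K = D·(T − T_b), so D₁·(T₁ − T_b) = D₂·(T₂ − T_b).
54.9·(19.4 − T_b) = 22.8·(29.7 − T_b)
T_b = (54.9·19.4 − 22.8·29.7) / (54.9 − 22.8) = 387.90 / 32.1 = 12.084 °C ≈ 12.1 °C.

12.1 °C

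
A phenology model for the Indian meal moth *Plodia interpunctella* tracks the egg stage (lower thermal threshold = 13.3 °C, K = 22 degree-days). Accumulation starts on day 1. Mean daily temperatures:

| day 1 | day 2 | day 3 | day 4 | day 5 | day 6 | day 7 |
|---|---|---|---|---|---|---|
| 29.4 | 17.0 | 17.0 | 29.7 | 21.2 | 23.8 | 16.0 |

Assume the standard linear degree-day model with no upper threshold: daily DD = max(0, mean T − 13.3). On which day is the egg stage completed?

Daily DD above 13.3 °C: 16.1, 3.7, 3.7, 16.4, 7.9, 10.5, 2.7.
Cumulative: 16.1, 19.8, 23.5, 39.9, 47.8, 58.3, 61.0.
The total first reaches 22 DD on day 3.

day 3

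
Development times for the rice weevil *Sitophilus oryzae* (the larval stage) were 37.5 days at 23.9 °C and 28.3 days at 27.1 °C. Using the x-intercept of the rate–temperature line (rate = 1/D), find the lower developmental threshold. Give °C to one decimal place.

14.1 °C

Linear rate model ⇒ the product D·(T − T_b) is constant across temperatures.
37.5·(23.9 − T_b) = 28.3·(27.1 − T_b)
T_b = (37.5·23.9 − 28.3·27.1) / (37.5 − 28.3) = 129.32 / 9.2 = 14.057 °C ≈ 14.1 °C.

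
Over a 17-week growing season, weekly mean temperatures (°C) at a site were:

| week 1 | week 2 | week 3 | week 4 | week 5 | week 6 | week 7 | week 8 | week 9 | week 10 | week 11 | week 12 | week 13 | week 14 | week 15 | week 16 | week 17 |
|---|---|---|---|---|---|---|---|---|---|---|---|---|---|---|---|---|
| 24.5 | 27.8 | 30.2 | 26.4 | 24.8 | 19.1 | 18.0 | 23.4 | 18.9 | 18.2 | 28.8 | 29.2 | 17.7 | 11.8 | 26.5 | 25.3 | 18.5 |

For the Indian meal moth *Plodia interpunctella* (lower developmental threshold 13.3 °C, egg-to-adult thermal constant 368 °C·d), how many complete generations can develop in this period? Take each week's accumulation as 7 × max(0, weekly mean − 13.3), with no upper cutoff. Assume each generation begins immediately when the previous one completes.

Weekly DD (7 × max(0, T̄ − 13.3)): 78.4, 101.5, 118.3, 91.7, 80.5, 40.6, 32.9, 70.7, 39.2, 34.3, 108.5, 111.3, 30.8, 0.0, 92.4, 84.0, 36.4.
Season total = 1151.5 DD.
Complete generations = ⌊1151.5 / 368⌋ = 3.

3 generations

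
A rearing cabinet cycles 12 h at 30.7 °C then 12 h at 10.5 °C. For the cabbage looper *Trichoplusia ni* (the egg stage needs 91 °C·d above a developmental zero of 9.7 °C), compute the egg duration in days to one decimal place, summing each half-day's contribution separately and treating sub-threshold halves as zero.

8.3 days

Day half: max(0, 30.7 − 9.7) × 0.5 = 21.0 × 0.5 = 10.50 DD.
Night half: max(0, 10.5 − 9.7) × 0.5 = 0.8 × 0.5 = 0.40 DD.
Per 24 h: 10.90 DD/day.
Duration = 91 / 10.90 = 8.349 ≈ 8.3 days.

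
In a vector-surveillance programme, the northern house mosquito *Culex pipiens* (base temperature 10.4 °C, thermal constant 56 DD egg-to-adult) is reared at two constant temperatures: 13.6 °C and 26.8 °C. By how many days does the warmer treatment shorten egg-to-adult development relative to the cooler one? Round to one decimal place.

At 13.6 °C: 56 / (13.6 − 10.4) = 56 / 3.2 = 17.500 d.
At 26.8 °C: 56 / (26.8 − 10.4) = 56 / 16.4 = 3.415 d.
Difference = |17.500 − 3.415| = 14.085 ≈ 14.1 days.

14.1 days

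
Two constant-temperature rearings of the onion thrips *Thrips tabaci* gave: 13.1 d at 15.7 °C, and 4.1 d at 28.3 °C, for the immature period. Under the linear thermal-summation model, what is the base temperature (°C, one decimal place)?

Under the model K = D·(T − T_b), so D₁·(T₁ − T_b) = D₂·(T₂ − T_b).
13.1·(15.7 − T_b) = 4.1·(28.3 − T_b)
T_b = (13.1·15.7 − 4.1·28.3) / (13.1 − 4.1) = 89.64 / 9.0 = 9.960 °C ≈ 10.0 °C.

10.0 °C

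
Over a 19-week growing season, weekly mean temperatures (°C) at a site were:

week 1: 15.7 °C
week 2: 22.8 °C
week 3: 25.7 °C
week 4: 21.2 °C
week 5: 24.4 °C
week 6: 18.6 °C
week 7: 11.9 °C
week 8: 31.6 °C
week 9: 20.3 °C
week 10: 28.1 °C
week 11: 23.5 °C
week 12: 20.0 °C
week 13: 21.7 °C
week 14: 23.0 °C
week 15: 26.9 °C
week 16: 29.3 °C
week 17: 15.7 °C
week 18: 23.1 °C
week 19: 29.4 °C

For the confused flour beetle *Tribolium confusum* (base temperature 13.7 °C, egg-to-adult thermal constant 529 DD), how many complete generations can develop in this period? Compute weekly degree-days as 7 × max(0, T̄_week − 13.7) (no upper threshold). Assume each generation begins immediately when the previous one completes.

2 generations

Weekly DD (7 × max(0, T̄ − 13.7)): 14.0, 63.7, 84.0, 52.5, 74.9, 34.3, 0.0, 125.3, 46.2, 100.8, 68.6, 44.1, 56.0, 65.1, 92.4, 109.2, 14.0, 65.8, 109.9.
Season total = 1220.8 DD.
Complete generations = ⌊1220.8 / 529⌋ = 2.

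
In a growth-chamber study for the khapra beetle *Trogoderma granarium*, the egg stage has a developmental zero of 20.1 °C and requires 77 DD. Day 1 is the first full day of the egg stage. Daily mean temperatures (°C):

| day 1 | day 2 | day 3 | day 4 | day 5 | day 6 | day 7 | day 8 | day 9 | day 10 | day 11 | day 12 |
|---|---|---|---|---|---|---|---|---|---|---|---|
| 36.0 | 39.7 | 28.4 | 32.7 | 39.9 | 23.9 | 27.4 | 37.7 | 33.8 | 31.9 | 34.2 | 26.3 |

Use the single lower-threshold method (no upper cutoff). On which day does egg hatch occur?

day 6

Daily DD above 20.1 °C: 15.9, 19.6, 8.3, 12.6, 19.8, 3.8, 7.3, 17.6, 13.7, 11.8, 14.1, 6.2.
Cumulative: 15.9, 35.5, 43.8, 56.4, 76.2, 80.0, 87.3, 104.9, 118.6, 130.4, 144.5, 150.7.
The total first reaches 77 DD on day 6.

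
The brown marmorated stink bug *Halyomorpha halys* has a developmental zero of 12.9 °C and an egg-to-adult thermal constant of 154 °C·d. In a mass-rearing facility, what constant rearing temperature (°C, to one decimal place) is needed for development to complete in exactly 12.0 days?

25.7 °C

Required daily accumulation = 154 / 12.0 = 12.833 DD/day.
T = T_base + 12.833 = 12.9 + 12.833 = 25.733 ≈ 25.7 °C.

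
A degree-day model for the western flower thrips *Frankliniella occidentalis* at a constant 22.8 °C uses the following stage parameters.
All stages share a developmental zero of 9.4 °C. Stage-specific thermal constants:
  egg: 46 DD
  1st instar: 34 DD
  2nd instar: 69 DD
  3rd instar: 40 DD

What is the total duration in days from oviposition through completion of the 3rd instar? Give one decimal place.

14.1 days

Daily accumulation at 22.8 °C = 22.8 − 9.4 = 13.4 DD/day.
Total K = 46 + 34 + 69 + 40 = 189 DD.
Total duration = 189 / 13.4 = 14.104 ≈ 14.1 days.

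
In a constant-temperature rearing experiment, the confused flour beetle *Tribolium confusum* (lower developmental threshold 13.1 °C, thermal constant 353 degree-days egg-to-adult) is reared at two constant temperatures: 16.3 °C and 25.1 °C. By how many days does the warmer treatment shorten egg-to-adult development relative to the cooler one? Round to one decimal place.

At 16.3 °C: 353 / (16.3 − 13.1) = 353 / 3.2 = 110.312 d.
At 25.1 °C: 353 / (25.1 − 13.1) = 353 / 12.0 = 29.417 d.
Difference = |110.312 − 29.417| = 80.896 ≈ 80.9 days.

80.9 days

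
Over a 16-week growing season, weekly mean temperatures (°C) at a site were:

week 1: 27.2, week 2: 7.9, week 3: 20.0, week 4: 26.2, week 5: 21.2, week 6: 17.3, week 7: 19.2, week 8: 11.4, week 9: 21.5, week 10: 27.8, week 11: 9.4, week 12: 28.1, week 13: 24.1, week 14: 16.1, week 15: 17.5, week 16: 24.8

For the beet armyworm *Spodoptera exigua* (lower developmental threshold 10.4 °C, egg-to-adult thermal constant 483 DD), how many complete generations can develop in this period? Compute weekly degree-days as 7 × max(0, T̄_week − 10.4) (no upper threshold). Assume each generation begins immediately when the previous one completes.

2 generations

Weekly DD (7 × max(0, T̄ − 10.4)): 117.6, 0.0, 67.2, 110.6, 75.6, 48.3, 61.6, 7.0, 77.7, 121.8, 0.0, 123.9, 95.9, 39.9, 49.7, 100.8.
Season total = 1097.6 DD.
Complete generations = ⌊1097.6 / 483⌋ = 2.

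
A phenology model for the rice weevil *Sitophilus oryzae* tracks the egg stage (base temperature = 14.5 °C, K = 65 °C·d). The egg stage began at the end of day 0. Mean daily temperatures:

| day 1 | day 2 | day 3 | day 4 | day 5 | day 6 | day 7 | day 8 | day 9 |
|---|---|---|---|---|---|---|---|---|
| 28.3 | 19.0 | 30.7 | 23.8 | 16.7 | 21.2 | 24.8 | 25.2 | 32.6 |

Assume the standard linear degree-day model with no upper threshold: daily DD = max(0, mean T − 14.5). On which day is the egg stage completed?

Daily DD above 14.5 °C: 13.8, 4.5, 16.2, 9.3, 2.2, 6.7, 10.3, 10.7, 18.1.
Cumulative: 13.8, 18.3, 34.5, 43.8, 46.0, 52.7, 63.0, 73.7, 91.8.
The total first reaches 65 DD on day 8.

day 8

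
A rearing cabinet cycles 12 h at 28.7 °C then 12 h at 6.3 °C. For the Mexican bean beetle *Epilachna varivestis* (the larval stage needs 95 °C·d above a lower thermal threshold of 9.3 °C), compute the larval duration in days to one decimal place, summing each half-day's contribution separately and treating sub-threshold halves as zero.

9.8 days

Day half: max(0, 28.7 − 9.3) × 0.5 = 19.4 × 0.5 = 9.70 DD.
Night half: max(0, 6.3 − 9.3) × 0.5 = 0.0 × 0.5 = 0.00 DD.
Per 24 h: 9.70 DD/day.
Duration = 95 / 9.70 = 9.794 ≈ 9.8 days.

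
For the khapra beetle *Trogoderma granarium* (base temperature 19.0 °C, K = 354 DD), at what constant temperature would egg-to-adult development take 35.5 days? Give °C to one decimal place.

29.0 °C

Required daily accumulation = 354 / 35.5 = 9.972 DD/day.
T = T_base + 9.972 = 19.0 + 9.972 = 28.972 ≈ 29.0 °C.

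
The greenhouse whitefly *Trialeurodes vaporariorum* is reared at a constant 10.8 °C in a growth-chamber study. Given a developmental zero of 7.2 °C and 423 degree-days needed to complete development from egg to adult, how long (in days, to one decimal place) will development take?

117.5 days

Daily accumulation = 10.8 − 7.2 = 3.6 DD/day.
Duration = 423 / 3.6 = 117.500 ≈ 117.5 days.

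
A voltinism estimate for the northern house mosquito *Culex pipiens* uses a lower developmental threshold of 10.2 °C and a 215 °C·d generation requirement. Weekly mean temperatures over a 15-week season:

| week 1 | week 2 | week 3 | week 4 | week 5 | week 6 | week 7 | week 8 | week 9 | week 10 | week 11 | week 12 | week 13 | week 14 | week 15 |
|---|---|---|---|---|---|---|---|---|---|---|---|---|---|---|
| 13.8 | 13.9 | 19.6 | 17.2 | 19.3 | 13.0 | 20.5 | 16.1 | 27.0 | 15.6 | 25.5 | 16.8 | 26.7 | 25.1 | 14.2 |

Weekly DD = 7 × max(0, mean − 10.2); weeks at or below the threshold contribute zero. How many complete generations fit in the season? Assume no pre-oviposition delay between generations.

Weekly DD (7 × max(0, T̄ − 10.2)): 25.2, 25.9, 65.8, 49.0, 63.7, 19.6, 72.1, 41.3, 117.6, 37.8, 107.1, 46.2, 115.5, 104.3, 28.0.
Season total = 919.1 DD.
Complete generations = ⌊919.1 / 215⌋ = 4.

4 generations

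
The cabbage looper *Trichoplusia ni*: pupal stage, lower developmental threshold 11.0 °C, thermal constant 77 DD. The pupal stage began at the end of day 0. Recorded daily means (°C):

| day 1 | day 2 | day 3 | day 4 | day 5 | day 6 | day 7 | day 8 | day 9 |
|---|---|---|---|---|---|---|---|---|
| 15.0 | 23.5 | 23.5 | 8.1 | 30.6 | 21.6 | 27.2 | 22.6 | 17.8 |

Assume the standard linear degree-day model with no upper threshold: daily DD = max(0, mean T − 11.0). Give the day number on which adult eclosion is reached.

day 8

Daily DD above 11.0 °C: 4.0, 12.5, 12.5, 0.0, 19.6, 10.6, 16.2, 11.6, 6.8.
Cumulative: 4.0, 16.5, 29.0, 29.0, 48.6, 59.2, 75.4, 87.0, 93.8.
The total first reaches 77 DD on day 8.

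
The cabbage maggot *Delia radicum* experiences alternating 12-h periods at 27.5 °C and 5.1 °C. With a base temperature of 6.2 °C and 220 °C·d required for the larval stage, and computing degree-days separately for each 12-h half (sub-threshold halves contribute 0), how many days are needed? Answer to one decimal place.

Day half: max(0, 27.5 − 6.2) × 0.5 = 21.3 × 0.5 = 10.65 DD.
Night half: max(0, 5.1 − 6.2) × 0.5 = 0.0 × 0.5 = 0.00 DD.
Per 24 h: 10.65 DD/day.
Duration = 220 / 10.65 = 20.657 ≈ 20.7 days.

20.7 days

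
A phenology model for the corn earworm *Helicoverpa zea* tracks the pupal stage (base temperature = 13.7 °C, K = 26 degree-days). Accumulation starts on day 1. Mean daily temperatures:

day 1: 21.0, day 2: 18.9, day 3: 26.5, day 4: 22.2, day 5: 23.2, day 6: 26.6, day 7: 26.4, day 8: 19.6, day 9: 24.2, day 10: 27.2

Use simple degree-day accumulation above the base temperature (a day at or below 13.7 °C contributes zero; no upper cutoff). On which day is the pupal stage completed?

day 4

Daily DD above 13.7 °C: 7.3, 5.2, 12.8, 8.5, 9.5, 12.9, 12.7, 5.9, 10.5, 13.5.
Cumulative: 7.3, 12.5, 25.3, 33.8, 43.3, 56.2, 68.9, 74.8, 85.3, 98.8.
The total first reaches 26 DD on day 4.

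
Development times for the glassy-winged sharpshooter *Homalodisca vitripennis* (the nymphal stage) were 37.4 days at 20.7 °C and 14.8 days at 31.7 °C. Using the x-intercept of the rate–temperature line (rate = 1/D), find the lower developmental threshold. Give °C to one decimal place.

13.5 °C

Under the model K = D·(T − T_b), so D₁·(T₁ − T_b) = D₂·(T₂ − T_b).
37.4·(20.7 − T_b) = 14.8·(31.7 − T_b)
T_b = (37.4·20.7 − 14.8·31.7) / (37.4 − 14.8) = 305.02 / 22.6 = 13.496 °C ≈ 13.5 °C.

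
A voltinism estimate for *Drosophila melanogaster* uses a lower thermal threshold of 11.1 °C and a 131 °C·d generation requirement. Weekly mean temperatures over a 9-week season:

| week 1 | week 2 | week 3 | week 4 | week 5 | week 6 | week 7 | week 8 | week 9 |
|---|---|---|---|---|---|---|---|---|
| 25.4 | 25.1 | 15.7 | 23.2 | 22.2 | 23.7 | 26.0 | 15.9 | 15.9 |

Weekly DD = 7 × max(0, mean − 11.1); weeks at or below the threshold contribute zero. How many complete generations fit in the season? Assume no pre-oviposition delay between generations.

4 generations

Weekly DD (7 × max(0, T̄ − 11.1)): 100.1, 98.0, 32.2, 84.7, 77.7, 88.2, 104.3, 33.6, 33.6.
Season total = 652.4 DD.
Complete generations = ⌊652.4 / 131⌋ = 4.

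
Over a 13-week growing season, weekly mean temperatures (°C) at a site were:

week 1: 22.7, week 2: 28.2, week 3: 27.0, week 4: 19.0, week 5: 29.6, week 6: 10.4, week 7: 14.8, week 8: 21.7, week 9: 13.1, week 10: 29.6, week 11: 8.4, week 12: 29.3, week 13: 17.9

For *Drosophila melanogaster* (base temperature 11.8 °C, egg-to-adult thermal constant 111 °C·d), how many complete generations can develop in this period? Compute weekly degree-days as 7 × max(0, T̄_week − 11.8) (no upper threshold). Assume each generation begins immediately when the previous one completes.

Weekly DD (7 × max(0, T̄ − 11.8)): 76.3, 114.8, 106.4, 50.4, 124.6, 0.0, 21.0, 69.3, 9.1, 124.6, 0.0, 122.5, 42.7.
Season total = 861.7 DD.
Complete generations = ⌊861.7 / 111⌋ = 7.

7 generations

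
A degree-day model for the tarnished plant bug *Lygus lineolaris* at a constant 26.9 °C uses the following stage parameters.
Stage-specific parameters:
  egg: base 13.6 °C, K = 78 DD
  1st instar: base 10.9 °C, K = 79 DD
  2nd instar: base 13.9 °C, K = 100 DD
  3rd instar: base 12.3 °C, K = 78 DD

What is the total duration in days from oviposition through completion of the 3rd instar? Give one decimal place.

egg: 78 / (26.9 − 13.6) = 78 / 13.3 = 5.865 d.
1st instar: 79 / (26.9 − 10.9) = 79 / 16.0 = 4.938 d.
2nd instar: 100 / (26.9 − 13.9) = 100 / 13.0 = 7.692 d.
3rd instar: 78 / (26.9 − 12.3) = 78 / 14.6 = 5.342 d.
Sum = 23.837 ≈ 23.8 days.

23.8 days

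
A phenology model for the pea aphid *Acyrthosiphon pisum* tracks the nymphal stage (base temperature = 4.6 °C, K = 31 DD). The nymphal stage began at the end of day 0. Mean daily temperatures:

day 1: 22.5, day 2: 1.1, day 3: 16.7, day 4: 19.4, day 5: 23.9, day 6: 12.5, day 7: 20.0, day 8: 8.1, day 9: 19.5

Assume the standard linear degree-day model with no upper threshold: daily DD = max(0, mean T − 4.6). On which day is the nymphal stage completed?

Daily DD above 4.6 °C: 17.9, 0.0, 12.1, 14.8, 19.3, 7.9, 15.4, 3.5, 14.9.
Cumulative: 17.9, 17.9, 30.0, 44.8, 64.1, 72.0, 87.4, 90.9, 105.8.
The total first reaches 31 DD on day 4.

day 4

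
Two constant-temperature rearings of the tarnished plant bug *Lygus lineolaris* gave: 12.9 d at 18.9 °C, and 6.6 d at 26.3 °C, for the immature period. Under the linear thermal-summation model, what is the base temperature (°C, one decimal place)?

Linear rate model ⇒ the product D·(T − T_b) is constant across temperatures.
12.9·(18.9 − T_b) = 6.6·(26.3 − T_b)
T_b = (12.9·18.9 − 6.6·26.3) / (12.9 − 6.6) = 70.23 / 6.3 = 11.148 °C ≈ 11.1 °C.

11.1 °C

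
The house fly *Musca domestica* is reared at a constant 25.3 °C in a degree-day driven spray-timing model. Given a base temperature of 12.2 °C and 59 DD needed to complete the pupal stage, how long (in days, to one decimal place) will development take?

Daily accumulation = 25.3 − 12.2 = 13.1 DD/day.
Duration = 59 / 13.1 = 4.504 ≈ 4.5 days.

4.5 days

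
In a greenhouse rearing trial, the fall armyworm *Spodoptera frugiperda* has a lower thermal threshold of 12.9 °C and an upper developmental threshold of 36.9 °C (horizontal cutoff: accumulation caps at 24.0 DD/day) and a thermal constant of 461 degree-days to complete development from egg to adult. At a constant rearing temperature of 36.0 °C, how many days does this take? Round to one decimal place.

Daily accumulation = 36.0 − 12.9 = 23.1 DD/day.
Duration = 461 / 23.1 = 19.957 ≈ 20.0 days.

20.0 days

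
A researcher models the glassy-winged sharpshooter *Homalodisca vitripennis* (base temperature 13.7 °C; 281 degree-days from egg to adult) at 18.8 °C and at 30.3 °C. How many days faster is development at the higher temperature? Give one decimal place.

At 18.8 °C: 281 / (18.8 − 13.7) = 281 / 5.1 = 55.098 d.
At 30.3 °C: 281 / (30.3 − 13.7) = 281 / 16.6 = 16.928 d.
Difference = |55.098 − 16.928| = 38.170 ≈ 38.2 days.

38.2 days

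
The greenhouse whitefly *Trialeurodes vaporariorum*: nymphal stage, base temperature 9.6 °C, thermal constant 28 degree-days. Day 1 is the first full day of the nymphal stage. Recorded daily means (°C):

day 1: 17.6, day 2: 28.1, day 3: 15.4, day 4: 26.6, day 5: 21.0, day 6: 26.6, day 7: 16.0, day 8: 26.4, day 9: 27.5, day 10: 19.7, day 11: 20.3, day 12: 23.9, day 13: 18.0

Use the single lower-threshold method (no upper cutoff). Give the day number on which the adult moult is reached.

day 3

Daily DD above 9.6 °C: 8.0, 18.5, 5.8, 17.0, 11.4, 17.0, 6.4, 16.8, 17.9, 10.1, 10.7, 14.3, 8.4.
Cumulative: 8.0, 26.5, 32.3, 49.3, 60.7, 77.7, 84.1, 100.9, 118.8, 128.9, 139.6, 153.9, 162.3.
The total first reaches 28 DD on day 3.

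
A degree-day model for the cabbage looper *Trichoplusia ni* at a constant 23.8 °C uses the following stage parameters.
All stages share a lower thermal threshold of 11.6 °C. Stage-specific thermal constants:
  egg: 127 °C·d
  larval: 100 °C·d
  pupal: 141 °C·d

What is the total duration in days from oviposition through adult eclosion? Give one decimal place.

Daily accumulation at 23.8 °C = 23.8 − 11.6 = 12.2 DD/day.
Total K = 127 + 100 + 141 = 368 DD.
Total duration = 368 / 12.2 = 30.164 ≈ 30.2 days.

30.2 days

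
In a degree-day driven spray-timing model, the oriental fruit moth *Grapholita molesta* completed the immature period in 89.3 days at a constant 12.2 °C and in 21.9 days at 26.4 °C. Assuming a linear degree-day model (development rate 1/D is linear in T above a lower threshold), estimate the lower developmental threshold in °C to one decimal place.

Linear rate model ⇒ the product D·(T − T_b) is constant across temperatures.
89.3·(12.2 − T_b) = 21.9·(26.4 − T_b)
T_b = (89.3·12.2 − 21.9·26.4) / (89.3 − 21.9) = 511.30 / 67.4 = 7.586 °C ≈ 7.6 °C.

7.6 °C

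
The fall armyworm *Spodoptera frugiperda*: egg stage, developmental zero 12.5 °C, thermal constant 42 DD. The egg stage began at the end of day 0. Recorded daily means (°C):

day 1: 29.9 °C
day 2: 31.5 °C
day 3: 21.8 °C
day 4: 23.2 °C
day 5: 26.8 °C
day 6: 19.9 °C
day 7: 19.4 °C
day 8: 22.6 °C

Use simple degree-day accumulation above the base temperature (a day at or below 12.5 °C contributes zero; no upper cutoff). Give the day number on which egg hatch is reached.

Daily DD above 12.5 °C: 17.4, 19.0, 9.3, 10.7, 14.3, 7.4, 6.9, 10.1.
Cumulative: 17.4, 36.4, 45.7, 56.4, 70.7, 78.1, 85.0, 95.1.
The total first reaches 42 DD on day 3.

day 3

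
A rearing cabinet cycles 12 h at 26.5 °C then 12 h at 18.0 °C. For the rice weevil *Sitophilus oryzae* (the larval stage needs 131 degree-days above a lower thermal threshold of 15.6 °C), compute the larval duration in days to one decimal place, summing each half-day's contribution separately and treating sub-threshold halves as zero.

19.7 days

Day half: max(0, 26.5 − 15.6) × 0.5 = 10.9 × 0.5 = 5.45 DD.
Night half: max(0, 18.0 − 15.6) × 0.5 = 2.4 × 0.5 = 1.20 DD.
Per 24 h: 6.65 DD/day.
Duration = 131 / 6.65 = 19.699 ≈ 19.7 days.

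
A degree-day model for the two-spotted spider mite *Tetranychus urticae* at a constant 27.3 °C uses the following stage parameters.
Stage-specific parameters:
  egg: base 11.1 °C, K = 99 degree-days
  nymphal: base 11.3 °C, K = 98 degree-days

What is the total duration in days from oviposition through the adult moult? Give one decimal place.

12.2 days

egg: 99 / (27.3 − 11.1) = 99 / 16.2 = 6.111 d.
nymphal: 98 / (27.3 − 11.3) = 98 / 16.0 = 6.125 d.
Sum = 12.236 ≈ 12.2 days.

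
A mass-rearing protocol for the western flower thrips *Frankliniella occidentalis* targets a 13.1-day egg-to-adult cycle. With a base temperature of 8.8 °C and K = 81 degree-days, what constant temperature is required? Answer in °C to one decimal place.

15.0 °C

Required daily accumulation = 81 / 13.1 = 6.183 DD/day.
T = T_base + 6.183 = 8.8 + 6.183 = 14.983 ≈ 15.0 °C.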